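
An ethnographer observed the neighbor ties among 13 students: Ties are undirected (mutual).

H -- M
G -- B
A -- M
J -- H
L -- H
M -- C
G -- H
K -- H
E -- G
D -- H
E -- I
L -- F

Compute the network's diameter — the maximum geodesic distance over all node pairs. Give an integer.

Eccentricity of each node (its greatest distance to any other): A:5, B:4, C:5, D:4, E:4, F:5, G:3, H:3, I:5, J:4, K:4, L:4, M:4.
The maximum eccentricity is 5, realized for instance by the pair I–C via I – E – G – H – M – C. So the diameter is 5.

5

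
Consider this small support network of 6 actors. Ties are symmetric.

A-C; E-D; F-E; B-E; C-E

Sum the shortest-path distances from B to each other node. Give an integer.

10

Distances from B: A:3, C:2, D:2, E:1, F:2.
Sum = 3 + 2 + 2 + 1 + 2 = 10.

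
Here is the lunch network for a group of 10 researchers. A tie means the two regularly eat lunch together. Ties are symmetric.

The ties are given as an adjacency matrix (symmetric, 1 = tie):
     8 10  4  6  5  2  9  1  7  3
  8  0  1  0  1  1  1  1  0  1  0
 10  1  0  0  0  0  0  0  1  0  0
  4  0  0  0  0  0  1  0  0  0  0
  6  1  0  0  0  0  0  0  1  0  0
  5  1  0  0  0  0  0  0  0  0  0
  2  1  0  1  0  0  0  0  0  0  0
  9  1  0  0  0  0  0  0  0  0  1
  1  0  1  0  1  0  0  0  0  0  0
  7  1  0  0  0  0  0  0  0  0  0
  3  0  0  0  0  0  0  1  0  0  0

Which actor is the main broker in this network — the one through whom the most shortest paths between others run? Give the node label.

Unnormalized betweenness of each node: 1:1/2, 2:8, 3:0, 4:0, 5:0, 6:7/2, 7:0, 8:63/2, 9:8, 10:7/2.
8 has the largest value, 63/2, making it the main broker — the node through which the most shortest paths run.

8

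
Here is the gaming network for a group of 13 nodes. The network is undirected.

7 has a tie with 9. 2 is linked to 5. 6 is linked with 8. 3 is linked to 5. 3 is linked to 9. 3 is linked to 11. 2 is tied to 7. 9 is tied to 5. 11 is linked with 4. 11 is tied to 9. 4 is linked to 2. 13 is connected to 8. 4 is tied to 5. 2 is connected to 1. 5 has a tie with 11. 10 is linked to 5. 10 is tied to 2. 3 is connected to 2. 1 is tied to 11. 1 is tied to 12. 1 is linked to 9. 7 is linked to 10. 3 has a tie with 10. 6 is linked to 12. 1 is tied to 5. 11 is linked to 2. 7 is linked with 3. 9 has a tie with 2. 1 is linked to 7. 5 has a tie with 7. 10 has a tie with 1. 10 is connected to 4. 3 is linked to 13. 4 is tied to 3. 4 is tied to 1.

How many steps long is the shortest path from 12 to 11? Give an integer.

One shortest route is 12 – 1 – 11, which uses 2 edges, and 12 and 11 are not directly tied, so nothing shorter exists. So d(12,11) = 2.

2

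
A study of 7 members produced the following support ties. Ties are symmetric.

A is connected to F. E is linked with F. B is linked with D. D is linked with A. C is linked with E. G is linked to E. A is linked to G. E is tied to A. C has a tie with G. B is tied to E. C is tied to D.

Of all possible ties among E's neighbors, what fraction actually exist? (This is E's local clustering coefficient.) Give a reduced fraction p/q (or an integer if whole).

E's neighbors: A, B, C, F, and G (k = 5).
Possible neighbor pairs: C(5,2) = 10. Edges among them: A–F, A–G, C–G → e = 3.
Clustering(E) = 3/10.

3/10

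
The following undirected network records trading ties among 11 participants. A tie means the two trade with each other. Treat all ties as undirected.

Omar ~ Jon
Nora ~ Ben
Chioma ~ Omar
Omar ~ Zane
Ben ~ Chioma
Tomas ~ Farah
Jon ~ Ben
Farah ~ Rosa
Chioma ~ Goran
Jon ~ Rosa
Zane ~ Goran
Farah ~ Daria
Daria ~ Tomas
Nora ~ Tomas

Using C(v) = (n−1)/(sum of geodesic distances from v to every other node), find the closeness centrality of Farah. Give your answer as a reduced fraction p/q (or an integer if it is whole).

Distances from Farah: Ben:3, Chioma:4, Daria:1, Goran:5, Jon:2, Nora:2, Omar:3, Rosa:1, Tomas:1, Zane:4. Sum = 26.
n = 11, so closeness = 10/26 = 5/13.

5/13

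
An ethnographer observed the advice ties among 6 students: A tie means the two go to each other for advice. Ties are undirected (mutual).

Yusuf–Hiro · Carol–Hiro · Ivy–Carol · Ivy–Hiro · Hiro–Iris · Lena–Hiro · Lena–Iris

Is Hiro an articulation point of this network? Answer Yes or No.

Removing Hiro leaves {Iris and Lena} with no path to {Carol and Ivy}, so the network splits into 3 components. Hiro is a cut vertex.

Yes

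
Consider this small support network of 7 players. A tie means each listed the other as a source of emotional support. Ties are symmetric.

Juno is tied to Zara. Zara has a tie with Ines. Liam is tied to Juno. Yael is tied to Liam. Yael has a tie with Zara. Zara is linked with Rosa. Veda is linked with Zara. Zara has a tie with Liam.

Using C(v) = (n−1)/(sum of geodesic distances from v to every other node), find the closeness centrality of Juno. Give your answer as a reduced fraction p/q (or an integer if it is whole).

Distances from Juno: Ines:2, Liam:1, Rosa:2, Veda:2, Yael:2, Zara:1. Sum = 10.
n = 7, so closeness = 6/10 = 3/5.

3/5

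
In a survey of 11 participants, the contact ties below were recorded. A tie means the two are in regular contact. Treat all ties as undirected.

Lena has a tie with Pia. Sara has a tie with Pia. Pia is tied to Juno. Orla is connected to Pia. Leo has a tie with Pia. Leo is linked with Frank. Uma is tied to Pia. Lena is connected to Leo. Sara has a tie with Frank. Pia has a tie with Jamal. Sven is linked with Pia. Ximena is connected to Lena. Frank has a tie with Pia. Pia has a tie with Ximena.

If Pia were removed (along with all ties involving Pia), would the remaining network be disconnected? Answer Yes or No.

Yes

Removing Pia leaves {Frank, Lena, Leo, Sara, and Ximena} with no path to {Sven}, so the network splits into 6 components. Pia is a cut vertex.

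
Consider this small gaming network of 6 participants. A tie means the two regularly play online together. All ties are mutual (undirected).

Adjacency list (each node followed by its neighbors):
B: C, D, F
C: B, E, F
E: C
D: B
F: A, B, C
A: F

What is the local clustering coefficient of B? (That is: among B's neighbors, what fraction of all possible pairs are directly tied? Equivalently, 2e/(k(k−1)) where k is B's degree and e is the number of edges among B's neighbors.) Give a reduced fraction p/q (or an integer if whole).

B's neighbors: C, D, and F (k = 3).
Possible neighbor pairs: C(3,2) = 3. Edges among them: C–F → e = 1.
Clustering(B) = 1/3.

1/3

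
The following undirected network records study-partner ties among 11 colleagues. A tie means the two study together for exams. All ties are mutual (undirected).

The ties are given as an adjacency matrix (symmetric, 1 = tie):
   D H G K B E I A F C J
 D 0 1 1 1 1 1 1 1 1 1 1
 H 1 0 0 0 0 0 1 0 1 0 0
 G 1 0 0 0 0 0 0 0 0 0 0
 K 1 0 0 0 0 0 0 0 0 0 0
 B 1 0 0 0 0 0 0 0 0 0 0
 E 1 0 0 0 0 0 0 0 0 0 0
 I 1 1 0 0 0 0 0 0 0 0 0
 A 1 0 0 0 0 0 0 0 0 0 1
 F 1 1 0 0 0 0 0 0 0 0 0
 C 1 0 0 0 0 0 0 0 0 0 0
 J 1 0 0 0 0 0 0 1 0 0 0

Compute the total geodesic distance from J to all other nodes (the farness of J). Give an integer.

Distances from J: A:1, B:2, C:2, D:1, E:2, F:2, G:2, H:2, I:2, K:2.
Sum = 1 + 2 + 2 + 1 + 2 + 2 + 2 + 2 + 2 + 2 = 18.

18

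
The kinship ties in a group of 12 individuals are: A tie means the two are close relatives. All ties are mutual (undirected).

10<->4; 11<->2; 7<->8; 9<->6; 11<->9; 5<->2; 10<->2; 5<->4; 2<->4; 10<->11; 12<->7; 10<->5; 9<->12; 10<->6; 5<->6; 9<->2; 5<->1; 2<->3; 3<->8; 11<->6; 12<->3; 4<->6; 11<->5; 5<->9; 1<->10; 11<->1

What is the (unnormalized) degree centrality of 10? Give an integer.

6

10 is directly tied to 1, 2, 4, 5, 6, and 11. That is 6 neighbors, so the degree of 10 is 6.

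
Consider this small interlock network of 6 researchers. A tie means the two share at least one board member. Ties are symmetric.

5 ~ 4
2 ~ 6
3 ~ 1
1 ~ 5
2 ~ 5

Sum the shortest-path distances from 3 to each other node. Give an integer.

Distances from 3: 1:1, 2:3, 4:3, 5:2, 6:4.
Sum = 1 + 3 + 3 + 2 + 4 = 13.

13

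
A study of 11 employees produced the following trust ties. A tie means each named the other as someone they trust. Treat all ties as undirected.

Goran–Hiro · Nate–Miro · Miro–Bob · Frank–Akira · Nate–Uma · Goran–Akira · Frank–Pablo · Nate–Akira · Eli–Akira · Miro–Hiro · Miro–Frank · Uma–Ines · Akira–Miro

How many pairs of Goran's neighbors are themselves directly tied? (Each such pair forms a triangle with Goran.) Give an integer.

0

Goran's neighbors are Akira and Hiro, but none of them are tied to each other, so no triangle contains Goran.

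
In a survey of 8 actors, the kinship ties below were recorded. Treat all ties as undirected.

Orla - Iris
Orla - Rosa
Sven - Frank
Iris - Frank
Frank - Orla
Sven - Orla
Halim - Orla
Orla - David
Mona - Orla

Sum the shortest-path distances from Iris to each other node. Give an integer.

12

Distances from Iris: David:2, Frank:1, Halim:2, Mona:2, Orla:1, Rosa:2, Sven:2.
Sum = 2 + 1 + 2 + 2 + 1 + 2 + 2 = 12.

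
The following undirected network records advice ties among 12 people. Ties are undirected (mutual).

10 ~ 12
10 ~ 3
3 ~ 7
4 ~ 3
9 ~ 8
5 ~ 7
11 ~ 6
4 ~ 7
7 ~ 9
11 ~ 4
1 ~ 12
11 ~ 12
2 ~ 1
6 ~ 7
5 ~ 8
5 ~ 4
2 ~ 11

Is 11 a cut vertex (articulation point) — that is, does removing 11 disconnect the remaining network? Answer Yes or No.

No

Even without 11, every remaining node can still reach every other (the residual graph is connected), so 11 is not a cut vertex.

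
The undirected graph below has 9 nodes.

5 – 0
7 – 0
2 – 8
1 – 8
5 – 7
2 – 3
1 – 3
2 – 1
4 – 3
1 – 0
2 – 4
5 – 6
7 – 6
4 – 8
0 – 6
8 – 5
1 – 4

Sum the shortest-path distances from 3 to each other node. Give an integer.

16

Distances from 3: 0:2, 1:1, 2:1, 4:1, 5:3, 6:3, 7:3, 8:2.
Sum = 2 + 1 + 1 + 1 + 3 + 3 + 3 + 2 = 16.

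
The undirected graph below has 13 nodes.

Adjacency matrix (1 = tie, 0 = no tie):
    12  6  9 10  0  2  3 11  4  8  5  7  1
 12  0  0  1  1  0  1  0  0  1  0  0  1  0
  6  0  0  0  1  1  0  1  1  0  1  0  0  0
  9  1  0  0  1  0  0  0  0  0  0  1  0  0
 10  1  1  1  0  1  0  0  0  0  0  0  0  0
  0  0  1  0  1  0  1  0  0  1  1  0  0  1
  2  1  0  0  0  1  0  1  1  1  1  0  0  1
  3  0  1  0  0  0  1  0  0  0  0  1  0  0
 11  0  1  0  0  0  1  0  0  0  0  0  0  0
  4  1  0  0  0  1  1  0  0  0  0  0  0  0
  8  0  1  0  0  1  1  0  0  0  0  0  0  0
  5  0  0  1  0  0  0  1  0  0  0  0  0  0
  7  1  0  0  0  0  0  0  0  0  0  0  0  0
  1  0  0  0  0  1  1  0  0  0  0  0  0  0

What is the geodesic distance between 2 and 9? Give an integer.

2

One shortest route is 2 – 12 – 9, which uses 2 edges, and 2 and 9 are not directly tied, so nothing shorter exists. So d(2,9) = 2.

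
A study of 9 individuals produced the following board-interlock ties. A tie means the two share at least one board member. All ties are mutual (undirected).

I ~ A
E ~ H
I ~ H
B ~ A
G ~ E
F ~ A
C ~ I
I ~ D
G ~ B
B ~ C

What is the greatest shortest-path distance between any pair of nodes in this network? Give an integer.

Eccentricity of each node (its greatest distance to any other): A:3, B:3, C:3, D:4, E:4, F:4, G:4, H:3, I:3.
The maximum eccentricity is 4, realized for instance by the pair G–D via G – E – H – I – D. So the diameter is 4.

4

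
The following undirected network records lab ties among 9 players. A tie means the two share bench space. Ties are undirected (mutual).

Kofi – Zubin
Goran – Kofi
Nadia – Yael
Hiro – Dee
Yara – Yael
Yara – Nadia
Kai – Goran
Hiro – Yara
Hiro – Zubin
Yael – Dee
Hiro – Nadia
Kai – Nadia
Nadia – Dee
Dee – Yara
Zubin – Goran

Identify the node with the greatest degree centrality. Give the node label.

Nadia

Degrees — Dee:4, Goran:3, Hiro:4, Kai:2, Kofi:2, Nadia:5, Yael:3, Yara:4, Zubin:3.
The maximum is 5, attained only by Nadia.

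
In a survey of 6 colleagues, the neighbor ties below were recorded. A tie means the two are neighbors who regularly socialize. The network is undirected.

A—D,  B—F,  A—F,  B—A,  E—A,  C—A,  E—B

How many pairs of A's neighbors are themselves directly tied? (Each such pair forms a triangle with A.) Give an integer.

2

A's neighbors: B, C, D, E, and F.
Neighbor pairs that are themselves tied: A–B–E; A–B–F. Each forms one triangle with A, for 2 in total.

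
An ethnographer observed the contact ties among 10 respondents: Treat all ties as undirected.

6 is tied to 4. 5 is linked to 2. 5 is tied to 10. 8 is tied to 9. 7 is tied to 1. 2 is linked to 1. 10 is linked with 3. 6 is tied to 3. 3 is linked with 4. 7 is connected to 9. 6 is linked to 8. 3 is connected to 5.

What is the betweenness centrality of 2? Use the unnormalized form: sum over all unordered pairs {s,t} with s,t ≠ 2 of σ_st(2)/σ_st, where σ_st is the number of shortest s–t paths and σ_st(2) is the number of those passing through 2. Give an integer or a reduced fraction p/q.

15/2

Pairs whose geodesics pass through 2 — 4–1: 1; 6–1: 1/2; 9–5: 1/2; 7–5: 1; 7–10: 1; 7–3: 1/2; 1–5: 1; 1–10: 1; 1–3: 1.
All other pairs contribute 0.
Summing the contributions gives betweenness(2) = 15/2.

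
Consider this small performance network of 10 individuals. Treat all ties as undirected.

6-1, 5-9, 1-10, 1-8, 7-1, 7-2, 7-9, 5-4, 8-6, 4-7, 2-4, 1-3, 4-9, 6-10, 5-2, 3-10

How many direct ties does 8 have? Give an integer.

2

8 is directly tied to 1 and 6. That is 2 neighbors, so the degree of 8 is 2.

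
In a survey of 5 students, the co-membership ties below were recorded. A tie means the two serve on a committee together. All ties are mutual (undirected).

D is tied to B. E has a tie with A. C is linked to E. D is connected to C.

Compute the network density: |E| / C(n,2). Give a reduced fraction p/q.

2/5

There are 4 edges and 5 nodes, so the maximum possible is C(5,2) = 10.
Density = 4/10 = 2/5.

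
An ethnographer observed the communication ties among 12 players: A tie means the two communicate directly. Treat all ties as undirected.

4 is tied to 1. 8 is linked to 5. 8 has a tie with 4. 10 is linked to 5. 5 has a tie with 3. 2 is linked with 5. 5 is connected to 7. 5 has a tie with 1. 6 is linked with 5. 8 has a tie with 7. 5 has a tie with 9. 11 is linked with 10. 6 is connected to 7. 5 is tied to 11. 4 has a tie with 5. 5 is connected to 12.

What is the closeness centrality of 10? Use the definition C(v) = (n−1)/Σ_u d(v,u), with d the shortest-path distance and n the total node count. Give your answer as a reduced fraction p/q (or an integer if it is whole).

11/20

Distances from 10: 1:2, 2:2, 3:2, 4:2, 5:1, 6:2, 7:2, 8:2, 9:2, 11:1, 12:2. Sum = 20.
n = 12, so closeness = 11/20.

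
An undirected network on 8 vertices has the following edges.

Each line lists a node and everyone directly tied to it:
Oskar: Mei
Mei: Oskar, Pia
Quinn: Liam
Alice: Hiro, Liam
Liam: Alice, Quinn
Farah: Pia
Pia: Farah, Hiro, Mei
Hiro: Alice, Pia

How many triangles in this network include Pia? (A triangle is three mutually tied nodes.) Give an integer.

Pia's neighbors are Farah, Hiro, and Mei, but none of them are tied to each other, so no triangle contains Pia.

0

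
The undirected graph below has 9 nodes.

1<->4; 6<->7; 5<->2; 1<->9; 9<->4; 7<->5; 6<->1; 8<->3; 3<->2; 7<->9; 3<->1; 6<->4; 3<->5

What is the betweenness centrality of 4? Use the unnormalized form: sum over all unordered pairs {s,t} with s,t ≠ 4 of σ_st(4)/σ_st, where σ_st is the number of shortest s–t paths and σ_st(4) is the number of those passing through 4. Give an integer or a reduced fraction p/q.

1/3

Pairs whose geodesics pass through 4 — 9–6: 1/3.
All other pairs contribute 0.
Summing the contributions gives betweenness(4) = 1/3.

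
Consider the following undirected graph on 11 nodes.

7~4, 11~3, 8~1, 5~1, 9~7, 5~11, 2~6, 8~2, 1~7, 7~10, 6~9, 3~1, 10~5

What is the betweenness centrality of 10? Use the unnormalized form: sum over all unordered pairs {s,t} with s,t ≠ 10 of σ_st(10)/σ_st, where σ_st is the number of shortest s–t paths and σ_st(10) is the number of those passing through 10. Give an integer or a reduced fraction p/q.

Pairs whose geodesics pass through 10 — 11–9: 1/3; 11–6: 1/5; 11–7: 1/3; 11–4: 1/3; 9–5: 1/2; 6–5: 1/3; 7–5: 1/2; 4–5: 1/2.
All other pairs contribute 0.
Summing the contributions gives betweenness(10) = 91/30.

91/30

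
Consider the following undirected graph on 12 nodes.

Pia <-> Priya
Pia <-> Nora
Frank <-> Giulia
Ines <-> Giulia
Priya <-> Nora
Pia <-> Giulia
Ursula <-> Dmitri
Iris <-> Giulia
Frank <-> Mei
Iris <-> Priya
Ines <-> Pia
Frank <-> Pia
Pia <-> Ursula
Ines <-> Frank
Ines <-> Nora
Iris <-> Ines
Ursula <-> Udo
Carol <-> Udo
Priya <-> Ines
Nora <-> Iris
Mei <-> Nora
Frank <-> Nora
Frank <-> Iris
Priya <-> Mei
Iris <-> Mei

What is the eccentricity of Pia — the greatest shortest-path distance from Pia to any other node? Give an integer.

3

Distances from Pia: Carol:3, Dmitri:2, Frank:1, Giulia:1, Ines:1, Iris:2, Mei:2, Nora:1, Priya:1, Udo:2, Ursula:1.
The largest is 3 (to Carol), so the eccentricity of Pia is 3.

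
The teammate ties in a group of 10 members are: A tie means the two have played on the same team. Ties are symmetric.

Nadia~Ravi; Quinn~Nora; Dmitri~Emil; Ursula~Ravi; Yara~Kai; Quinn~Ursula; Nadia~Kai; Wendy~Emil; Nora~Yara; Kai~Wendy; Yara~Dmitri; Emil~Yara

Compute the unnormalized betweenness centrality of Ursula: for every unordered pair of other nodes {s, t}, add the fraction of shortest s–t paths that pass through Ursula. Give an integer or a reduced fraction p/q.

Pairs whose geodesics pass through Ursula — Ravi–Quinn: 1; Ravi–Nora: 1; Quinn–Nadia: 1.
All other pairs contribute 0.
Summing the contributions gives betweenness(Ursula) = 3.

3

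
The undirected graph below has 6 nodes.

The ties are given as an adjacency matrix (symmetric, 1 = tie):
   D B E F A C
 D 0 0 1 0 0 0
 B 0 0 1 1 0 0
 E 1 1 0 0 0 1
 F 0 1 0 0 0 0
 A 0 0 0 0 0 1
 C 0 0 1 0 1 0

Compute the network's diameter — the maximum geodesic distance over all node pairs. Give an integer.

4

Eccentricity of each node (its greatest distance to any other): A:4, B:3, C:3, D:3, E:2, F:4.
The maximum eccentricity is 4, realized for instance by the pair F–A via F – B – E – C – A. So the diameter is 4.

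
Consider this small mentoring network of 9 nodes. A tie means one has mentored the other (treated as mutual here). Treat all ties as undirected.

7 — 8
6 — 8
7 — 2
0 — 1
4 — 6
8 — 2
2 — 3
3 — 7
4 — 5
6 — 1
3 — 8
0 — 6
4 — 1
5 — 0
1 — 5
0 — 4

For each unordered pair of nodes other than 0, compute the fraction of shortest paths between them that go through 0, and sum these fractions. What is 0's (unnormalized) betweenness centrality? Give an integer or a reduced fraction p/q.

5/3

Pairs whose geodesics pass through 0 — 8–5: 1/3; 2–5: 1/3; 7–5: 1/3; 3–5: 1/3; 5–6: 1/3.
All other pairs contribute 0.
Summing the contributions gives betweenness(0) = 5/3.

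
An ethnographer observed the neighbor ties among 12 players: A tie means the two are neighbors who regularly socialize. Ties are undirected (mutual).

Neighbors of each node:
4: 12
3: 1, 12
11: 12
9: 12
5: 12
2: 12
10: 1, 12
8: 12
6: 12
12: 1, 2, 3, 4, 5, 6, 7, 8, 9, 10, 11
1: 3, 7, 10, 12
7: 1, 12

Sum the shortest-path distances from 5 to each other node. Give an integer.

Distances from 5: 1:2, 2:2, 3:2, 4:2, 6:2, 7:2, 8:2, 9:2, 10:2, 11:2, 12:1.
Sum = 2 + 2 + 2 + 2 + 2 + 2 + 2 + 2 + 2 + 2 + 1 = 21.

21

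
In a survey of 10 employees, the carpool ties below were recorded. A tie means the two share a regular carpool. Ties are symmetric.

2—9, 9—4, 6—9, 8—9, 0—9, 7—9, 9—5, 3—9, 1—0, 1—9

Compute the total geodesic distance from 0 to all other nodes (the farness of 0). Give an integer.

Distances from 0: 1:1, 2:2, 3:2, 4:2, 5:2, 6:2, 7:2, 8:2, 9:1.
Sum = 1 + 2 + 2 + 2 + 2 + 2 + 2 + 2 + 1 = 16.

16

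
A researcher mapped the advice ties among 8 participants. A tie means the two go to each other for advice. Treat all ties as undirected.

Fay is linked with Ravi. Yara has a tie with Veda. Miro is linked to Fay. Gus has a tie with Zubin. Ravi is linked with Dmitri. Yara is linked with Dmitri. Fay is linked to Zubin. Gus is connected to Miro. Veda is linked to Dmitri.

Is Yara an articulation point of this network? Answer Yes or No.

No

Even without Yara, every remaining node can still reach every other (the residual graph is connected), so Yara is not a cut vertex.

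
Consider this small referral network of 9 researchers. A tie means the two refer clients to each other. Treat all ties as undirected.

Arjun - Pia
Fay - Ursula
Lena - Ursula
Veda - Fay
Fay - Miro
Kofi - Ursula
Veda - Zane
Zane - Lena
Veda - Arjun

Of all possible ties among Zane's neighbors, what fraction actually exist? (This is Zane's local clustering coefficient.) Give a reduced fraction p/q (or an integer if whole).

0

Zane's neighbors: Lena and Veda (k = 2).
Possible neighbor pairs: C(2,2) = 1. Edges among them: none → e = 0.
Clustering(Zane) = 0/1.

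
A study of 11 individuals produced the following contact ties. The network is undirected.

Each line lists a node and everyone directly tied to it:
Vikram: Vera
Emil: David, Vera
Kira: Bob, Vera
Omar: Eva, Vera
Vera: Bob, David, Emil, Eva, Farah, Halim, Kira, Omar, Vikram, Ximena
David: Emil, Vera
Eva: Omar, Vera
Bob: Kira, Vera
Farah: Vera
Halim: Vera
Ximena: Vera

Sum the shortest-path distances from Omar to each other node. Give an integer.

18

Distances from Omar: Bob:2, David:2, Emil:2, Eva:1, Farah:2, Halim:2, Kira:2, Vera:1, Vikram:2, Ximena:2.
Sum = 2 + 2 + 2 + 1 + 2 + 2 + 2 + 1 + 2 + 2 = 18.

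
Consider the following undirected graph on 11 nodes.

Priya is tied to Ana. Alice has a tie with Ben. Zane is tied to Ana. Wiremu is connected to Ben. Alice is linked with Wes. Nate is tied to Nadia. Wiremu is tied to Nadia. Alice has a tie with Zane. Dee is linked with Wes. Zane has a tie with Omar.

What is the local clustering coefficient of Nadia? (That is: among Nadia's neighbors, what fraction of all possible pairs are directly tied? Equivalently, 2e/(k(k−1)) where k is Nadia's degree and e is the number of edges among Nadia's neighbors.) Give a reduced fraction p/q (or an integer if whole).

0

Nadia's neighbors: Nate and Wiremu (k = 2).
Possible neighbor pairs: C(2,2) = 1. Edges among them: none → e = 0.
Clustering(Nadia) = 0/1.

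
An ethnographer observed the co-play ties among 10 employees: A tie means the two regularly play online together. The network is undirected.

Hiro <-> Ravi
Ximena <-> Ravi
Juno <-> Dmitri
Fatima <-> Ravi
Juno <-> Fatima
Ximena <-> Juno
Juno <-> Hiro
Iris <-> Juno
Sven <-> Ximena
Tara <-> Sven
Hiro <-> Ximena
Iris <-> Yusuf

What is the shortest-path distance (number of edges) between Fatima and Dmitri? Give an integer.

2

One shortest route is Fatima – Juno – Dmitri, which uses 2 edges, and Fatima and Dmitri are not directly tied, so nothing shorter exists. So d(Fatima,Dmitri) = 2.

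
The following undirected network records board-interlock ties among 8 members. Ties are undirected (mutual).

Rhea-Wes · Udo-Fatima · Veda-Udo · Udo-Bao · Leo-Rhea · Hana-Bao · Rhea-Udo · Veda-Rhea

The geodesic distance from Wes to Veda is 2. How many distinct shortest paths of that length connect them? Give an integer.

The shortest distance is 2, and the only length-2 path is Wes–Rhea–Veda. So there is exactly 1 shortest path.

1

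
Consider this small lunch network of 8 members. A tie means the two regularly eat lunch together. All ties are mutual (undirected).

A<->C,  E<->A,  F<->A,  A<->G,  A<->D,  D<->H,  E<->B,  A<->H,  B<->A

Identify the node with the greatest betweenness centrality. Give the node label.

A

Unnormalized betweenness of each node: A:19, B:0, C:0, D:0, E:0, F:0, G:0, H:0.
A has the largest value, 19, making it the main broker — the node through which the most shortest paths run.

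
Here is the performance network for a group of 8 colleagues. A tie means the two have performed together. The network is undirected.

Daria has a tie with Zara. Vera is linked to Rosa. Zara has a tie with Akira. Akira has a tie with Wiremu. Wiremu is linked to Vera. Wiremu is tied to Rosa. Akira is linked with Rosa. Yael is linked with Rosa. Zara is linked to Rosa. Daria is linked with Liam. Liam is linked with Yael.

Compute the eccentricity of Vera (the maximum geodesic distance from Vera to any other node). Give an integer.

Distances from Vera: Akira:2, Daria:3, Liam:3, Rosa:1, Wiremu:1, Yael:2, Zara:2.
The largest is 3 (to Liam and Daria), so the eccentricity of Vera is 3.

3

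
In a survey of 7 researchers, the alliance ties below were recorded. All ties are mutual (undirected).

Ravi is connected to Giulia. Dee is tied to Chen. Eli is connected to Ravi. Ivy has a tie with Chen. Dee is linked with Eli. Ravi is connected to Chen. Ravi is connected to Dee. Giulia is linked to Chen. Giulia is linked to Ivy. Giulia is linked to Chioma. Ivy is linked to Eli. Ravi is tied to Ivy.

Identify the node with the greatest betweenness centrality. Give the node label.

Giulia

Unnormalized betweenness of each node: Chen:4/3, Chioma:0, Dee:1/3, Eli:1/3, Giulia:5, Ivy:4/3, Ravi:8/3.
Giulia has the largest value, 5, making it the main broker — the node through which the most shortest paths run.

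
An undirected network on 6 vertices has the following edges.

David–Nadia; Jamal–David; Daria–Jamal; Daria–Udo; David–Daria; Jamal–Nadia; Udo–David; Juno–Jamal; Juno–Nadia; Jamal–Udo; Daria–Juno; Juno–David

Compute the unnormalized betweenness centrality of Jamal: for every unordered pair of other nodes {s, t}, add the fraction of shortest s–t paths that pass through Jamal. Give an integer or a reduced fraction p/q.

7/6

Pairs whose geodesics pass through Jamal — Juno–Udo: 1/3; Nadia–Udo: 1/2; Nadia–Daria: 1/3.
All other pairs contribute 0.
Summing the contributions gives betweenness(Jamal) = 7/6.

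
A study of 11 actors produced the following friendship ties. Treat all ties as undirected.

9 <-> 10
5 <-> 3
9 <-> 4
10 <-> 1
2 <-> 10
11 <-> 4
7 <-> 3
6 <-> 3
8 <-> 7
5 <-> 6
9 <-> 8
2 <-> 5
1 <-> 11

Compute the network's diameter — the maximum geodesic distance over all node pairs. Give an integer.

5

Eccentricity of each node (its greatest distance to any other): 1:4, 2:3, 3:5, 4:5, 5:4, 6:5, 7:4, 8:3, 9:4, 10:3, 11:5.
The maximum eccentricity is 5, realized for instance by the pair 6–11 via 6 – 5 – 2 – 10 – 1 – 11. So the diameter is 5.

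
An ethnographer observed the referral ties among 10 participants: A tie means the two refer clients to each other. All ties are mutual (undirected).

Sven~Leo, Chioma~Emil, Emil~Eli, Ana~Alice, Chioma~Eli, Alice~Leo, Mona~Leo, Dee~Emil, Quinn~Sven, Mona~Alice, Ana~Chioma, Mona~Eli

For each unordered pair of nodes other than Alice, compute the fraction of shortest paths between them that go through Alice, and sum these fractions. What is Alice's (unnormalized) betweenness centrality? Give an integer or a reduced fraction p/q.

11/2

Pairs whose geodesics pass through Alice — Sven–Ana: 1; Sven–Chioma: 1/2; Mona–Ana: 1; Ana–Quinn: 1; Ana–Leo: 1; Chioma–Quinn: 1/2; Chioma–Leo: 1/2.
All other pairs contribute 0.
Summing the contributions gives betweenness(Alice) = 11/2.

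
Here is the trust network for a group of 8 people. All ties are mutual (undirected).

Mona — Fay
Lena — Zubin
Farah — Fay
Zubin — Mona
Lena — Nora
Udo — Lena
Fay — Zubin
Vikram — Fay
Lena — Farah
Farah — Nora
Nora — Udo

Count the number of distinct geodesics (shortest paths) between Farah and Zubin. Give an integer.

The shortest distance is 2. The length-2 paths are: Farah–Lena–Zubin; Farah–Fay–Zubin.
That gives 2 distinct shortest paths.

2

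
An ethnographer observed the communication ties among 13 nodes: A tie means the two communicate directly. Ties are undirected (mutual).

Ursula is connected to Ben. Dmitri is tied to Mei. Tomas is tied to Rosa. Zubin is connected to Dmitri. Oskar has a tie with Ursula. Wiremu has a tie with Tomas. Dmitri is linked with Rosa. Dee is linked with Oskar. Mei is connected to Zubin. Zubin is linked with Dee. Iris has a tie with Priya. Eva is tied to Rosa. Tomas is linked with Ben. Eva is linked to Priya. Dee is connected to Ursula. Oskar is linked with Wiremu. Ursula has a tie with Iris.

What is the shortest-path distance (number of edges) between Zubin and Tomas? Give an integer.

3

One shortest route is Zubin – Dmitri – Rosa – Tomas, which uses 3 edges, and at distance 2 from Zubin we only reach {Oskar, Rosa, Ursula}, which does not include Tomas. So d(Zubin,Tomas) = 3.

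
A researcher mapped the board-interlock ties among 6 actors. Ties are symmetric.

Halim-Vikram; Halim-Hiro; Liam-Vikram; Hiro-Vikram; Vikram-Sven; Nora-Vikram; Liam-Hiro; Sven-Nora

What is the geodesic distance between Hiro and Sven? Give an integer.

One shortest route is Hiro – Vikram – Sven, which uses 2 edges, and Hiro and Sven are not directly tied, so nothing shorter exists. So d(Hiro,Sven) = 2.

2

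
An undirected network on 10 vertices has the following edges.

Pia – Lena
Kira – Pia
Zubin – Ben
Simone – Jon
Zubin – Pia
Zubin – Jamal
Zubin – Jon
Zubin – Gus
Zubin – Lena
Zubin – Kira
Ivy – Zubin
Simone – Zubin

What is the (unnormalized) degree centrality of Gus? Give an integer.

Gus is directly tied to Zubin. That is 1 neighbor, so the degree of Gus is 1.

1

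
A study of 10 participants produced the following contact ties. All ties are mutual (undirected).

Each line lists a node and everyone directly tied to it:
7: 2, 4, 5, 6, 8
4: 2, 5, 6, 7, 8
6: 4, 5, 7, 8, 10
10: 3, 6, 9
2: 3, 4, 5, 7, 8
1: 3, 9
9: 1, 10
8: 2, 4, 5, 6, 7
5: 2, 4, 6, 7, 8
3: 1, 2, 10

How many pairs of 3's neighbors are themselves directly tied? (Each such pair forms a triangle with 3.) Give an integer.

0

3's neighbors are 1, 2, and 10, but none of them are tied to each other, so no triangle contains 3.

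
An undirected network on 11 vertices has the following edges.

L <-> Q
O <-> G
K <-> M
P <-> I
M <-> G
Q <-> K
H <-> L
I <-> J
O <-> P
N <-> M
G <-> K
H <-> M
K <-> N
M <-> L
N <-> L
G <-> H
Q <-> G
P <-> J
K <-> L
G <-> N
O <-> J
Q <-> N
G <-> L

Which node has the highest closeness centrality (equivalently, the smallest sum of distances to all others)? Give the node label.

G

Farness (sum of distances to all others) for each node — G:14, H:21, I:31, J:23, K:19, L:18, M:19, N:19, O:17, P:23, Q:20.
The smallest farness is 14, for G, so G has the highest closeness.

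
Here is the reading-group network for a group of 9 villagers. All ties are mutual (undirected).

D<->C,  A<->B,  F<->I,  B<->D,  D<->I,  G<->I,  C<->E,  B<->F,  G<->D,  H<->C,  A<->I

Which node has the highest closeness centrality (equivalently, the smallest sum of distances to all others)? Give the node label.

Farness (sum of distances to all others) for each node — A:19, B:15, C:15, D:12, E:22, F:19, G:16, H:22, I:14.
The smallest farness is 12, for D, so D has the highest closeness.

D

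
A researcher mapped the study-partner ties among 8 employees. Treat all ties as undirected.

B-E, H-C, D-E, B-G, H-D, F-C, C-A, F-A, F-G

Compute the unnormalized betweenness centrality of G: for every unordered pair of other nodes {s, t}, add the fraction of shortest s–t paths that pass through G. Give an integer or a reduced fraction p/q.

9/2

Pairs whose geodesics pass through G — F–B: 1; F–E: 1; B–C: 1; B–A: 1; E–A: 1/2.
All other pairs contribute 0.
Summing the contributions gives betweenness(G) = 9/2.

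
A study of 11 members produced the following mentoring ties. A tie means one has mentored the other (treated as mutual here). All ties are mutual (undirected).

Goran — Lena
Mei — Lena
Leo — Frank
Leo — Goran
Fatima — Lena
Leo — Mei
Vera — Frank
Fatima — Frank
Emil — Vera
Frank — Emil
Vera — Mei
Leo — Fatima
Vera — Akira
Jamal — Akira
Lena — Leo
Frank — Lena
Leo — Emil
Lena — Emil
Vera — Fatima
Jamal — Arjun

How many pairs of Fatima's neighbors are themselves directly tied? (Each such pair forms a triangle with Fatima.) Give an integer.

4

Fatima's neighbors: Frank, Lena, Leo, and Vera.
Neighbor pairs that are themselves tied: Fatima–Frank–Lena; Fatima–Frank–Leo; Fatima–Frank–Vera; Fatima–Lena–Leo. Each forms one triangle with Fatima, for 4 in total.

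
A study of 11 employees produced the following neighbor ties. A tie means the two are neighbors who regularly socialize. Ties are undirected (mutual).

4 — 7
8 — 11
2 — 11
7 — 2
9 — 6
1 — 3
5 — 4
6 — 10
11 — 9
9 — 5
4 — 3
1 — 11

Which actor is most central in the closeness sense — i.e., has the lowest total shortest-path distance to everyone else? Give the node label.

Farness (sum of distances to all others) for each node — 1:23, 2:23, 3:26, 4:23, 5:22, 6:26, 7:26, 8:27, 9:19, 10:35, 11:18.
The smallest farness is 18, for 11, so 11 has the highest closeness.

11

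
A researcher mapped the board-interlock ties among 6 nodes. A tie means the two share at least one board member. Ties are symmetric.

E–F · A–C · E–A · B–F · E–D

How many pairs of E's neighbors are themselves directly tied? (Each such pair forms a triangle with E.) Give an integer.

0

E's neighbors are A, D, and F, but none of them are tied to each other, so no triangle contains E.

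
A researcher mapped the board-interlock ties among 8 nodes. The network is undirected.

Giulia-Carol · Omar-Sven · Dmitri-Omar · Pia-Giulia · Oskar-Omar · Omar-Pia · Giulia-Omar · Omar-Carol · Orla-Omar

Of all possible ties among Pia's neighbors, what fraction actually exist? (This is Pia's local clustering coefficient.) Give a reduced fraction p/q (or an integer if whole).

Pia's neighbors: Giulia and Omar (k = 2).
Possible neighbor pairs: C(2,2) = 1. Edges among them: Giulia–Omar → e = 1.
Clustering(Pia) = 1/1.

1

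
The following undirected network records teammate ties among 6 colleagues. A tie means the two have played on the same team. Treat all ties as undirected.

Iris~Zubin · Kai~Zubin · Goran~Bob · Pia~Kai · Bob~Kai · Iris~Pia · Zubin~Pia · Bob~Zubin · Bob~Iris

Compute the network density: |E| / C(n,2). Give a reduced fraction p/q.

3/5

There are 9 edges and 6 nodes, so the maximum possible is C(6,2) = 15.
Density = 9/15 = 3/5.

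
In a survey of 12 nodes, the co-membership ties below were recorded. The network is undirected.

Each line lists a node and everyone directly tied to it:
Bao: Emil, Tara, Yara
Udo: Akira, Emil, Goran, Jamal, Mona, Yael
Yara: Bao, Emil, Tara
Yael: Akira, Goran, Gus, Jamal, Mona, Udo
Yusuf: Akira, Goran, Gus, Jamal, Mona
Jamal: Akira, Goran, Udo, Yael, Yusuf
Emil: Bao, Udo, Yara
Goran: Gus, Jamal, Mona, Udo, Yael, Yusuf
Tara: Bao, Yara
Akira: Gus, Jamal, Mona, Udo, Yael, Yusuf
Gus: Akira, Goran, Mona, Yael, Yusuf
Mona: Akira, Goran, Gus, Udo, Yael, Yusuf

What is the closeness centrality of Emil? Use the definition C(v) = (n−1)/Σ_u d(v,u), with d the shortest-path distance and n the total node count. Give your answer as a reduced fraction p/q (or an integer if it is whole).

11/21

Distances from Emil: Akira:2, Bao:1, Goran:2, Gus:3, Jamal:2, Mona:2, Tara:2, Udo:1, Yael:2, Yara:1, Yusuf:3. Sum = 21.
n = 12, so closeness = 11/21.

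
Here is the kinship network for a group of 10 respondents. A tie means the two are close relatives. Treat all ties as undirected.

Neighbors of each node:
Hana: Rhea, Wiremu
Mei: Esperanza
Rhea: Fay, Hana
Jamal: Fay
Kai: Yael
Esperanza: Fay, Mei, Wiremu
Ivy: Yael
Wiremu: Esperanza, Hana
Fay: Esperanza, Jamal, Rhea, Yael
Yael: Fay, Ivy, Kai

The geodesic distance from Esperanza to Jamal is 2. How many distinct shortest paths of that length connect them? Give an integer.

1

The shortest distance is 2, and the only length-2 path is Esperanza–Fay–Jamal. So there is exactly 1 shortest path.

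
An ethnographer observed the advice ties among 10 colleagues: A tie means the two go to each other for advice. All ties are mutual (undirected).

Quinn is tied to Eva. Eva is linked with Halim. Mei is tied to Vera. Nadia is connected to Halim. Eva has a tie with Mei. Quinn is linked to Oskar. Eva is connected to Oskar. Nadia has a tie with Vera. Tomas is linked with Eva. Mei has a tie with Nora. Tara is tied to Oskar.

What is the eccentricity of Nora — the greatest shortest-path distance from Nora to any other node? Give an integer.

4

Distances from Nora: Eva:2, Halim:3, Mei:1, Nadia:3, Oskar:3, Quinn:3, Tara:4, Tomas:3, Vera:2.
The largest is 4 (to Tara), so the eccentricity of Nora is 4.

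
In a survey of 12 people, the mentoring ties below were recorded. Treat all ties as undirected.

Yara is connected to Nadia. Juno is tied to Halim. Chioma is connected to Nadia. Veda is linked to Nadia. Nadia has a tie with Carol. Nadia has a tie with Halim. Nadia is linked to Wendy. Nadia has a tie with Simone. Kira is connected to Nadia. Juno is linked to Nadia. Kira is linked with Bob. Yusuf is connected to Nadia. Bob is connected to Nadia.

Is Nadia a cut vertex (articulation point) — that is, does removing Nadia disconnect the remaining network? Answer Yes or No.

Yes

Removing Nadia leaves {Halim and Juno} with no path to {Yusuf}, so the network splits into 9 components. Nadia is a cut vertex.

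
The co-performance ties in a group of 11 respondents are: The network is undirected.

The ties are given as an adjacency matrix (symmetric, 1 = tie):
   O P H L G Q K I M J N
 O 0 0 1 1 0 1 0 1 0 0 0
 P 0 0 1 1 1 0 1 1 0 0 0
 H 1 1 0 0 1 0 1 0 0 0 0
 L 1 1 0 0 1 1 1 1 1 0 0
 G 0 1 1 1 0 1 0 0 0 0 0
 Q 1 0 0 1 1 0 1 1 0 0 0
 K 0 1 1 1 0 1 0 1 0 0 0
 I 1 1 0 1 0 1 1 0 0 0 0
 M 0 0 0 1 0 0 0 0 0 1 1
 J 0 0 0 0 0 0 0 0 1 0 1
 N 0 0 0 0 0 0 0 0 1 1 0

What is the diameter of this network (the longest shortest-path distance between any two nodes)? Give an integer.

Eccentricity of each node (its greatest distance to any other): G:3, H:4, I:3, J:4, K:3, L:2, M:3, N:4, O:3, P:3, Q:3.
The maximum eccentricity is 4, realized for instance by the pair H–J via H – O – L – M – J. So the diameter is 4.

4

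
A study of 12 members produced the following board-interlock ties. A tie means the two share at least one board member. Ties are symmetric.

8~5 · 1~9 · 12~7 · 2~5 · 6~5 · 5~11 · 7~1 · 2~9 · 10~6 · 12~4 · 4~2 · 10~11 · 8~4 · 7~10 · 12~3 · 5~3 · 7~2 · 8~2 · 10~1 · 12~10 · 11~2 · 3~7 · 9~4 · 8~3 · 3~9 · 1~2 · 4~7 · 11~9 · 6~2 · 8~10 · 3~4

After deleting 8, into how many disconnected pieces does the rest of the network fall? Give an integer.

8's neighbors (2, 3, 4, 5, and 10) remain reachable from one another through other ties, so the rest of the network stays in one piece.

1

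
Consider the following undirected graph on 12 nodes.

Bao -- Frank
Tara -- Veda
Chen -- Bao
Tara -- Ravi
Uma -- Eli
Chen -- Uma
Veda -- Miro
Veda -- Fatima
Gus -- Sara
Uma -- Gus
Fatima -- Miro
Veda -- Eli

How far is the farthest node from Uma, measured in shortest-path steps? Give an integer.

Distances from Uma: Bao:2, Chen:1, Eli:1, Fatima:3, Frank:3, Gus:1, Miro:3, Ravi:4, Sara:2, Tara:3, Veda:2.
The largest is 4 (to Ravi), so the eccentricity of Uma is 4.

4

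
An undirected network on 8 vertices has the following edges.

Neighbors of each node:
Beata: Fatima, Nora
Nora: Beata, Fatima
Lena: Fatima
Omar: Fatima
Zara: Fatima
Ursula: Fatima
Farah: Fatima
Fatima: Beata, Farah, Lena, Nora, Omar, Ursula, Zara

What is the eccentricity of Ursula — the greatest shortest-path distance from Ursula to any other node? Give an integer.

Distances from Ursula: Beata:2, Farah:2, Fatima:1, Lena:2, Nora:2, Omar:2, Zara:2.
The largest is 2 (to Omar, Zara, Farah, Nora, Lena, and Beata), so the eccentricity of Ursula is 2.

2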